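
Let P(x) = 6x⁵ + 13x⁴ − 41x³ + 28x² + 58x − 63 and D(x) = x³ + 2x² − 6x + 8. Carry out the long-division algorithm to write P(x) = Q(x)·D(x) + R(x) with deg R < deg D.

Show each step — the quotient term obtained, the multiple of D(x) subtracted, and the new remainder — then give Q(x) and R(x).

Q(x) = 6x² + x − 7; R(x) = 8x − 7

Step 1: lead(6x⁵ + 13x⁴ − 41x³ + 28x² + 58x − 63) ÷ lead(D) = 6x⁵ ÷ x³ = 6x². Subtract (6x²)·D = 6x⁵ + 12x⁴ − 36x³ + 48x². Remainder: x⁴ − 5x³ − 20x² + 58x − 63.
Step 2: lead(x⁴ − 5x³ − 20x² + 58x − 63) ÷ lead(D) = x⁴ ÷ x³ = x. Subtract (x)·D = x⁴ + 2x³ − 6x² + 8x. Remainder: −7x³ − 14x² + 50x − 63.
Step 3: lead(−7x³ − 14x² + 50x − 63) ÷ lead(D) = −7x³ ÷ x³ = −7. Subtract (−7)·D = −7x³ − 14x² + 42x − 56. Remainder: 8x − 7.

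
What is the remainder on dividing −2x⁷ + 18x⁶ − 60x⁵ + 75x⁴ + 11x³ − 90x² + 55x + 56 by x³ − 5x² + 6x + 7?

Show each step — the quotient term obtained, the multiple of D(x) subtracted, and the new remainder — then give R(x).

R(x) = 0

Step 1: lead(−2x⁷ + 18x⁶ − 60x⁵ + 75x⁴ + 11x³ − 90x² + 55x + 56) ÷ lead(D) = −2x⁷ ÷ x³ = −2x⁴. Subtract (−2x⁴)·D = −2x⁷ + 10x⁶ − 12x⁵ − 14x⁴. Remainder: 8x⁶ − 48x⁵ + 89x⁴ + 11x³ − 90x² + 55x + 56.
Step 2: lead(8x⁶ − 48x⁵ + 89x⁴ + 11x³ − 90x² + 55x + 56) ÷ lead(D) = 8x⁶ ÷ x³ = 8x³. Subtract (8x³)·D = 8x⁶ − 40x⁵ + 48x⁴ + 56x³. Remainder: −8x⁵ + 41x⁴ − 45x³ − 90x² + 55x + 56.
Step 3: lead(−8x⁵ + 41x⁴ − 45x³ − 90x² + 55x + 56) ÷ lead(D) = −8x⁵ ÷ x³ = −8x². Subtract (−8x²)·D = −8x⁵ + 40x⁴ − 48x³ − 56x². Remainder: x⁴ + 3x³ − 34x² + 55x + 56.
Step 4: lead(x⁴ + 3x³ − 34x² + 55x + 56) ÷ lead(D) = x⁴ ÷ x³ = x. Subtract (x)·D = x⁴ − 5x³ + 6x² + 7x. Remainder: 8x³ − 40x² + 48x + 56.
Step 5: lead(8x³ − 40x² + 48x + 56) ÷ lead(D) = 8x³ ÷ x³ = 8. Subtract (8)·D = 8x³ − 40x² + 48x + 56. Remainder: 0.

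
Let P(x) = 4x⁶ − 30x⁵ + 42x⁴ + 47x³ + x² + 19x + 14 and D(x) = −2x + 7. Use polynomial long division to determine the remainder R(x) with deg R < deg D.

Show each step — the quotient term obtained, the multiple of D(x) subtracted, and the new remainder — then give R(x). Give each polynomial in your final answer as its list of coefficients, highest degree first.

R = [7]

Step 1: lead(4x⁶ − 30x⁵ + 42x⁴ + 47x³ + x² + 19x + 14) ÷ lead(D) = 4x⁶ ÷ −2x = −2x⁵. Subtract (−2x⁵)·D = 4x⁶ − 14x⁵. Remainder: −16x⁵ + 42x⁴ + 47x³ + x² + 19x + 14.
Step 2: lead(−16x⁵ + 42x⁴ + 47x³ + x² + 19x + 14) ÷ lead(D) = −16x⁵ ÷ −2x = 8x⁴. Subtract (8x⁴)·D = −16x⁵ + 56x⁴. Remainder: −14x⁴ + 47x³ + x² + 19x + 14.
Step 3: lead(−14x⁴ + 47x³ + x² + 19x + 14) ÷ lead(D) = −14x⁴ ÷ −2x = 7x³. Subtract (7x³)·D = −14x⁴ + 49x³. Remainder: −2x³ + x² + 19x + 14.
Step 4: lead(−2x³ + x² + 19x + 14) ÷ lead(D) = −2x³ ÷ −2x = x². Subtract (x²)·D = −2x³ + 7x². Remainder: −6x² + 19x + 14.
Step 5: lead(−6x² + 19x + 14) ÷ lead(D) = −6x² ÷ −2x = 3x. Subtract (3x)·D = −6x² + 21x. Remainder: −2x + 14.
Step 6: lead(−2x + 14) ÷ lead(D) = −2x ÷ −2x = 1. Subtract (1)·D = −2x + 7. Remainder: 7.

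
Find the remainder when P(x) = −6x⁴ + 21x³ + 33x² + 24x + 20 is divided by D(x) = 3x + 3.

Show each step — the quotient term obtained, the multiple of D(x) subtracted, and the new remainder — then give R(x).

R(x) = 2

Step 1: lead(−6x⁴ + 21x³ + 33x² + 24x + 20) ÷ lead(D) = −6x⁴ ÷ 3x = −2x³. Subtract (−2x³)·D = −6x⁴ − 6x³. Remainder: 27x³ + 33x² + 24x + 20.
Step 2: lead(27x³ + 33x² + 24x + 20) ÷ lead(D) = 27x³ ÷ 3x = 9x². Subtract (9x²)·D = 27x³ + 27x². Remainder: 6x² + 24x + 20.
Step 3: lead(6x² + 24x + 20) ÷ lead(D) = 6x² ÷ 3x = 2x. Subtract (2x)·D = 6x² + 6x. Remainder: 18x + 20.
Step 4: lead(18x + 20) ÷ lead(D) = 18x ÷ 3x = 6. Subtract (6)·D = 18x + 18. Remainder: 2.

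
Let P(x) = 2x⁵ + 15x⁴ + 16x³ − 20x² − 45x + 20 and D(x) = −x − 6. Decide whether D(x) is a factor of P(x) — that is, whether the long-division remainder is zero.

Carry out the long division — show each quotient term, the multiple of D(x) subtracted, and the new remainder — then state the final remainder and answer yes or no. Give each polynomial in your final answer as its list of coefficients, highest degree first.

Step 1: lead(2x⁵ + 15x⁴ + 16x³ − 20x² − 45x + 20) ÷ lead(D) = 2x⁵ ÷ −x = −2x⁴. Subtract (−2x⁴)·D = 2x⁵ + 12x⁴. Remainder: 3x⁴ + 16x³ − 20x² − 45x + 20.
Step 2: lead(3x⁴ + 16x³ − 20x² − 45x + 20) ÷ lead(D) = 3x⁴ ÷ −x = −3x³. Subtract (−3x³)·D = 3x⁴ + 18x³. Remainder: −2x³ − 20x² − 45x + 20.
Step 3: lead(−2x³ − 20x² − 45x + 20) ÷ lead(D) = −2x³ ÷ −x = 2x². Subtract (2x²)·D = −2x³ − 12x². Remainder: −8x² − 45x + 20.
Step 4: lead(−8x² − 45x + 20) ÷ lead(D) = −8x² ÷ −x = 8x. Subtract (8x)·D = −8x² − 48x. Remainder: 3x + 20.
Step 5: lead(3x + 20) ÷ lead(D) = 3x ÷ −x = −3. Subtract (−3)·D = 3x + 18. Remainder: 2.

R = [2], so D(x) is not a factor of P(x). no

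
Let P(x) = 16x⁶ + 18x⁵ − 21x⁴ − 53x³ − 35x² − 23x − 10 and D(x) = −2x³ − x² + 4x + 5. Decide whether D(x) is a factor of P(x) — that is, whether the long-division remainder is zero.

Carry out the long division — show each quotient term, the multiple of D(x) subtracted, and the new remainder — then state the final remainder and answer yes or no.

R(x) = 0, so D(x) is a factor of P(x). yes

Step 1: lead(16x⁶ + 18x⁵ − 21x⁴ − 53x³ − 35x² − 23x − 10) ÷ lead(D) = 16x⁶ ÷ −2x³ = −8x³. Subtract (−8x³)·D = 16x⁶ + 8x⁵ − 32x⁴ − 40x³. Remainder: 10x⁵ + 11x⁴ − 13x³ − 35x² − 23x − 10.
Step 2: lead(10x⁵ + 11x⁴ − 13x³ − 35x² − 23x − 10) ÷ lead(D) = 10x⁵ ÷ −2x³ = −5x². Subtract (−5x²)·D = 10x⁵ + 5x⁴ − 20x³ − 25x². Remainder: 6x⁴ + 7x³ − 10x² − 23x − 10.
Step 3: lead(6x⁴ + 7x³ − 10x² − 23x − 10) ÷ lead(D) = 6x⁴ ÷ −2x³ = −3x. Subtract (−3x)·D = 6x⁴ + 3x³ − 12x² − 15x. Remainder: 4x³ + 2x² − 8x − 10.
Step 4: lead(4x³ + 2x² − 8x − 10) ÷ lead(D) = 4x³ ÷ −2x³ = −2. Subtract (−2)·D = 4x³ + 2x² − 8x − 10. Remainder: 0.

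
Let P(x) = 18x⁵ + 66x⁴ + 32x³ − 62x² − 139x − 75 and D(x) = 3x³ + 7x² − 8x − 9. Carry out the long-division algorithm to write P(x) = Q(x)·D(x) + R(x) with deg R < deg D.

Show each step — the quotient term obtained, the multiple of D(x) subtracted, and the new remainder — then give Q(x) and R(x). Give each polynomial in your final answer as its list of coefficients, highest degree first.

Step 1: lead(18x⁵ + 66x⁴ + 32x³ − 62x² − 139x − 75) ÷ lead(D) = 18x⁵ ÷ 3x³ = 6x². Subtract (6x²)·D = 18x⁵ + 42x⁴ − 48x³ − 54x². Remainder: 24x⁴ + 80x³ − 8x² − 139x − 75.
Step 2: lead(24x⁴ + 80x³ − 8x² − 139x − 75) ÷ lead(D) = 24x⁴ ÷ 3x³ = 8x. Subtract (8x)·D = 24x⁴ + 56x³ − 64x² − 72x. Remainder: 24x³ + 56x² − 67x − 75.
Step 3: lead(24x³ + 56x² − 67x − 75) ÷ lead(D) = 24x³ ÷ 3x³ = 8. Subtract (8)·D = 24x³ + 56x² − 64x − 72. Remainder: −3x − 3.

Q = [6, 8, 8]; R = [-3, -3]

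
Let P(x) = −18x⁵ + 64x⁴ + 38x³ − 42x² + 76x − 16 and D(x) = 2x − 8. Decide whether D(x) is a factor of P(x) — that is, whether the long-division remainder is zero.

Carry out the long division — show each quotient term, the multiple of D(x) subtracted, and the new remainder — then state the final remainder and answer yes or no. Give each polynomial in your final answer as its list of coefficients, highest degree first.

Step 1: lead(−18x⁵ + 64x⁴ + 38x³ − 42x² + 76x − 16) ÷ lead(D) = −18x⁵ ÷ 2x = −9x⁴. Subtract (−9x⁴)·D = −18x⁵ + 72x⁴. Remainder: −8x⁴ + 38x³ − 42x² + 76x − 16.
Step 2: lead(−8x⁴ + 38x³ − 42x² + 76x − 16) ÷ lead(D) = −8x⁴ ÷ 2x = −4x³. Subtract (−4x³)·D = −8x⁴ + 32x³. Remainder: 6x³ − 42x² + 76x − 16.
Step 3: lead(6x³ − 42x² + 76x − 16) ÷ lead(D) = 6x³ ÷ 2x = 3x². Subtract (3x²)·D = 6x³ − 24x². Remainder: −18x² + 76x − 16.
Step 4: lead(−18x² + 76x − 16) ÷ lead(D) = −18x² ÷ 2x = −9x. Subtract (−9x)·D = −18x² + 72x. Remainder: 4x − 16.
Step 5: lead(4x − 16) ÷ lead(D) = 4x ÷ 2x = 2. Subtract (2)·D = 4x − 16. Remainder: 0.

R = [0], so D(x) is a factor of P(x). yes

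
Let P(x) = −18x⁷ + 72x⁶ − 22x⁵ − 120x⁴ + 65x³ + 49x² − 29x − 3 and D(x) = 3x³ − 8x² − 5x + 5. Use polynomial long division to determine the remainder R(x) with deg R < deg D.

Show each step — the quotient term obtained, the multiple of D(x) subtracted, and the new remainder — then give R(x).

Step 1: lead(−18x⁷ + 72x⁶ − 22x⁵ − 120x⁴ + 65x³ + 49x² − 29x − 3) ÷ lead(D) = −18x⁷ ÷ 3x³ = −6x⁴. Subtract (−6x⁴)·D = −18x⁷ + 48x⁶ + 30x⁵ − 30x⁴. Remainder: 24x⁶ − 52x⁵ − 90x⁴ + 65x³ + 49x² − 29x − 3.
Step 2: lead(24x⁶ − 52x⁵ − 90x⁴ + 65x³ + 49x² − 29x − 3) ÷ lead(D) = 24x⁶ ÷ 3x³ = 8x³. Subtract (8x³)·D = 24x⁶ − 64x⁵ − 40x⁴ + 40x³. Remainder: 12x⁵ − 50x⁴ + 25x³ + 49x² − 29x − 3.
Step 3: lead(12x⁵ − 50x⁴ + 25x³ + 49x² − 29x − 3) ÷ lead(D) = 12x⁵ ÷ 3x³ = 4x². Subtract (4x²)·D = 12x⁵ − 32x⁴ − 20x³ + 20x². Remainder: −18x⁴ + 45x³ + 29x² − 29x − 3.
Step 4: lead(−18x⁴ + 45x³ + 29x² − 29x − 3) ÷ lead(D) = −18x⁴ ÷ 3x³ = −6x. Subtract (−6x)·D = −18x⁴ + 48x³ + 30x² − 30x. Remainder: −3x³ − x² + x − 3.
Step 5: lead(−3x³ − x² + x − 3) ÷ lead(D) = −3x³ ÷ 3x³ = −1. Subtract (−1)·D = −3x³ + 8x² + 5x − 5. Remainder: −9x² − 4x + 2.

R(x) = −9x² − 4x + 2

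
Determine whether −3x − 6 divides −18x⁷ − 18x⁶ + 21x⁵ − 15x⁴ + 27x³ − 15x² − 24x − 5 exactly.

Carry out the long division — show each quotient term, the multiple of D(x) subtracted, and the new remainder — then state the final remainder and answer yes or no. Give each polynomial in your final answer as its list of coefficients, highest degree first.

R = [7], so D(x) is not a factor of P(x). no

Step 1: lead(−18x⁷ − 18x⁶ + 21x⁵ − 15x⁴ + 27x³ − 15x² − 24x − 5) ÷ lead(D) = −18x⁷ ÷ −3x = 6x⁶. Subtract (6x⁶)·D = −18x⁷ − 36x⁶. Remainder: 18x⁶ + 21x⁵ − 15x⁴ + 27x³ − 15x² − 24x − 5.
Step 2: lead(18x⁶ + 21x⁵ − 15x⁴ + 27x³ − 15x² − 24x − 5) ÷ lead(D) = 18x⁶ ÷ −3x = −6x⁵. Subtract (−6x⁵)·D = 18x⁶ + 36x⁵. Remainder: −15x⁵ − 15x⁴ + 27x³ − 15x² − 24x − 5.
Step 3: lead(−15x⁵ − 15x⁴ + 27x³ − 15x² − 24x − 5) ÷ lead(D) = −15x⁵ ÷ −3x = 5x⁴. Subtract (5x⁴)·D = −15x⁵ − 30x⁴. Remainder: 15x⁴ + 27x³ − 15x² − 24x − 5.
Step 4: lead(15x⁴ + 27x³ − 15x² − 24x − 5) ÷ lead(D) = 15x⁴ ÷ −3x = −5x³. Subtract (−5x³)·D = 15x⁴ + 30x³. Remainder: −3x³ − 15x² − 24x − 5.
Step 5: lead(−3x³ − 15x² − 24x − 5) ÷ lead(D) = −3x³ ÷ −3x = x². Subtract (x²)·D = −3x³ − 6x². Remainder: −9x² − 24x − 5.
Step 6: lead(−9x² − 24x − 5) ÷ lead(D) = −9x² ÷ −3x = 3x. Subtract (3x)·D = −9x² − 18x. Remainder: −6x − 5.
Step 7: lead(−6x − 5) ÷ lead(D) = −6x ÷ −3x = 2. Subtract (2)·D = −6x − 12. Remainder: 7.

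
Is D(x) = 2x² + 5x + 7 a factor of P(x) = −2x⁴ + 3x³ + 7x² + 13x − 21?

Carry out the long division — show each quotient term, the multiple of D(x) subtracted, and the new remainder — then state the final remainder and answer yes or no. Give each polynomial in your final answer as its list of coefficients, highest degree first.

Step 1: lead(−2x⁴ + 3x³ + 7x² + 13x − 21) ÷ lead(D) = −2x⁴ ÷ 2x² = −x². Subtract (−x²)·D = −2x⁴ − 5x³ − 7x². Remainder: 8x³ + 14x² + 13x − 21.
Step 2: lead(8x³ + 14x² + 13x − 21) ÷ lead(D) = 8x³ ÷ 2x² = 4x. Subtract (4x)·D = 8x³ + 20x² + 28x. Remainder: −6x² − 15x − 21.
Step 3: lead(−6x² − 15x − 21) ÷ lead(D) = −6x² ÷ 2x² = −3. Subtract (−3)·D = −6x² − 15x − 21. Remainder: 0.

R = [0], so D(x) is a factor of P(x). yes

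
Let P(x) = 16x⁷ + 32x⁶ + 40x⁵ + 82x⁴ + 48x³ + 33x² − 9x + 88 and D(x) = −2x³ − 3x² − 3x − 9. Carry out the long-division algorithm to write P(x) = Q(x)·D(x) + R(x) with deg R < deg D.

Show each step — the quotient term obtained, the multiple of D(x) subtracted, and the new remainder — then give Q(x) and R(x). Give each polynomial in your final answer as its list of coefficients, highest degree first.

Step 1: lead(16x⁷ + 32x⁶ + 40x⁵ + 82x⁴ + 48x³ + 33x² − 9x + 88) ÷ lead(D) = 16x⁷ ÷ −2x³ = −8x⁴. Subtract (−8x⁴)·D = 16x⁷ + 24x⁶ + 24x⁵ + 72x⁴. Remainder: 8x⁶ + 16x⁵ + 10x⁴ + 48x³ + 33x² − 9x + 88.
Step 2: lead(8x⁶ + 16x⁵ + 10x⁴ + 48x³ + 33x² − 9x + 88) ÷ lead(D) = 8x⁶ ÷ −2x³ = −4x³. Subtract (−4x³)·D = 8x⁶ + 12x⁵ + 12x⁴ + 36x³. Remainder: 4x⁵ − 2x⁴ + 12x³ + 33x² − 9x + 88.
Step 3: lead(4x⁵ − 2x⁴ + 12x³ + 33x² − 9x + 88) ÷ lead(D) = 4x⁵ ÷ −2x³ = −2x². Subtract (−2x²)·D = 4x⁵ + 6x⁴ + 6x³ + 18x². Remainder: −8x⁴ + 6x³ + 15x² − 9x + 88.
Step 4: lead(−8x⁴ + 6x³ + 15x² − 9x + 88) ÷ lead(D) = −8x⁴ ÷ −2x³ = 4x. Subtract (4x)·D = −8x⁴ − 12x³ − 12x² − 36x. Remainder: 18x³ + 27x² + 27x + 88.
Step 5: lead(18x³ + 27x² + 27x + 88) ÷ lead(D) = 18x³ ÷ −2x³ = −9. Subtract (−9)·D = 18x³ + 27x² + 27x + 81. Remainder: 7.

Q = [-8, -4, -2, 4, -9]; R = [7]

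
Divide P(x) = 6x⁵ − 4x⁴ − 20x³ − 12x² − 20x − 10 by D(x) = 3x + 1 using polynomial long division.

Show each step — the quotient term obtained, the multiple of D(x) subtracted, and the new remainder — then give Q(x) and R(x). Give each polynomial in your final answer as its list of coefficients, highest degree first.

Step 1: lead(6x⁵ − 4x⁴ − 20x³ − 12x² − 20x − 10) ÷ lead(D) = 6x⁵ ÷ 3x = 2x⁴. Subtract (2x⁴)·D = 6x⁵ + 2x⁴. Remainder: −6x⁴ − 20x³ − 12x² − 20x − 10.
Step 2: lead(−6x⁴ − 20x³ − 12x² − 20x − 10) ÷ lead(D) = −6x⁴ ÷ 3x = −2x³. Subtract (−2x³)·D = −6x⁴ − 2x³. Remainder: −18x³ − 12x² − 20x − 10.
Step 3: lead(−18x³ − 12x² − 20x − 10) ÷ lead(D) = −18x³ ÷ 3x = −6x². Subtract (−6x²)·D = −18x³ − 6x². Remainder: −6x² − 20x − 10.
Step 4: lead(−6x² − 20x − 10) ÷ lead(D) = −6x² ÷ 3x = −2x. Subtract (−2x)·D = −6x² − 2x. Remainder: −18x − 10.
Step 5: lead(−18x − 10) ÷ lead(D) = −18x ÷ 3x = −6. Subtract (−6)·D = −18x − 6. Remainder: −4.

Q = [2, -2, -6, -2, -6]; R = [-4]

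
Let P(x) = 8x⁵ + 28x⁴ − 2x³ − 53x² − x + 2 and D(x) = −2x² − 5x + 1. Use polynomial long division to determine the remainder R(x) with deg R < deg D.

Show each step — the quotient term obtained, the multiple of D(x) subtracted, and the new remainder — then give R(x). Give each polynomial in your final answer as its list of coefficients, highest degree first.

Step 1: lead(8x⁵ + 28x⁴ − 2x³ − 53x² − x + 2) ÷ lead(D) = 8x⁵ ÷ −2x² = −4x³. Subtract (−4x³)·D = 8x⁵ + 20x⁴ − 4x³. Remainder: 8x⁴ + 2x³ − 53x² − x + 2.
Step 2: lead(8x⁴ + 2x³ − 53x² − x + 2) ÷ lead(D) = 8x⁴ ÷ −2x² = −4x². Subtract (−4x²)·D = 8x⁴ + 20x³ − 4x². Remainder: −18x³ − 49x² − x + 2.
Step 3: lead(−18x³ − 49x² − x + 2) ÷ lead(D) = −18x³ ÷ −2x² = 9x. Subtract (9x)·D = −18x³ − 45x² + 9x. Remainder: −4x² − 10x + 2.
Step 4: lead(−4x² − 10x + 2) ÷ lead(D) = −4x² ÷ −2x² = 2. Subtract (2)·D = −4x² − 10x + 2. Remainder: 0.

R = [0]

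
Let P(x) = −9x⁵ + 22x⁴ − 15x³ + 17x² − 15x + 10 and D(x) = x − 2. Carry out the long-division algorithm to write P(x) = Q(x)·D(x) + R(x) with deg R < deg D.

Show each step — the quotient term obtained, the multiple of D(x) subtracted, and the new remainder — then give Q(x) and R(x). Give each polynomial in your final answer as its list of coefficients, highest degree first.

Step 1: lead(−9x⁵ + 22x⁴ − 15x³ + 17x² − 15x + 10) ÷ lead(D) = −9x⁵ ÷ x = −9x⁴. Subtract (−9x⁴)·D = −9x⁵ + 18x⁴. Remainder: 4x⁴ − 15x³ + 17x² − 15x + 10.
Step 2: lead(4x⁴ − 15x³ + 17x² − 15x + 10) ÷ lead(D) = 4x⁴ ÷ x = 4x³. Subtract (4x³)·D = 4x⁴ − 8x³. Remainder: −7x³ + 17x² − 15x + 10.
Step 3: lead(−7x³ + 17x² − 15x + 10) ÷ lead(D) = −7x³ ÷ x = −7x². Subtract (−7x²)·D = −7x³ + 14x². Remainder: 3x² − 15x + 10.
Step 4: lead(3x² − 15x + 10) ÷ lead(D) = 3x² ÷ x = 3x. Subtract (3x)·D = 3x² − 6x. Remainder: −9x + 10.
Step 5: lead(−9x + 10) ÷ lead(D) = −9x ÷ x = −9. Subtract (−9)·D = −9x + 18. Remainder: −8.

Q = [-9, 4, -7, 3, -9]; R = [-8]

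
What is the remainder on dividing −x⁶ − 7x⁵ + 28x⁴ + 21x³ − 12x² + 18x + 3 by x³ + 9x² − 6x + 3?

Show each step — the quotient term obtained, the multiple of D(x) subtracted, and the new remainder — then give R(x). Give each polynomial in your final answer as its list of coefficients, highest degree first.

R = [6, 6, 3]

Step 1: lead(−x⁶ − 7x⁵ + 28x⁴ + 21x³ − 12x² + 18x + 3) ÷ lead(D) = −x⁶ ÷ x³ = −x³. Subtract (−x³)·D = −x⁶ − 9x⁵ + 6x⁴ − 3x³. Remainder: 2x⁵ + 22x⁴ + 24x³ − 12x² + 18x + 3.
Step 2: lead(2x⁵ + 22x⁴ + 24x³ − 12x² + 18x + 3) ÷ lead(D) = 2x⁵ ÷ x³ = 2x². Subtract (2x²)·D = 2x⁵ + 18x⁴ − 12x³ + 6x². Remainder: 4x⁴ + 36x³ − 18x² + 18x + 3.
Step 3: lead(4x⁴ + 36x³ − 18x² + 18x + 3) ÷ lead(D) = 4x⁴ ÷ x³ = 4x. Subtract (4x)·D = 4x⁴ + 36x³ − 24x² + 12x. Remainder: 6x² + 6x + 3.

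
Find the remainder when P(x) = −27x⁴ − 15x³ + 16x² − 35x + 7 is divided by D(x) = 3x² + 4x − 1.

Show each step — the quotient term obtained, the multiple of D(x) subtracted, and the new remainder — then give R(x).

Step 1: lead(−27x⁴ − 15x³ + 16x² − 35x + 7) ÷ lead(D) = −27x⁴ ÷ 3x² = −9x². Subtract (−9x²)·D = −27x⁴ − 36x³ + 9x². Remainder: 21x³ + 7x² − 35x + 7.
Step 2: lead(21x³ + 7x² − 35x + 7) ÷ lead(D) = 21x³ ÷ 3x² = 7x. Subtract (7x)·D = 21x³ + 28x² − 7x. Remainder: −21x² − 28x + 7.
Step 3: lead(−21x² − 28x + 7) ÷ lead(D) = −21x² ÷ 3x² = −7. Subtract (−7)·D = −21x² − 28x + 7. Remainder: 0.

R(x) = 0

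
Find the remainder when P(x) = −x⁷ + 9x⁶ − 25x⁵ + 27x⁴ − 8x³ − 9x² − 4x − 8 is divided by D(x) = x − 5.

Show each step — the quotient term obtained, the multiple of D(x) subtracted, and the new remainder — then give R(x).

Step 1: lead(−x⁷ + 9x⁶ − 25x⁵ + 27x⁴ − 8x³ − 9x² − 4x − 8) ÷ lead(D) = −x⁷ ÷ x = −x⁶. Subtract (−x⁶)·D = −x⁷ + 5x⁶. Remainder: 4x⁶ − 25x⁵ + 27x⁴ − 8x³ − 9x² − 4x − 8.
Step 2: lead(4x⁶ − 25x⁵ + 27x⁴ − 8x³ − 9x² − 4x − 8) ÷ lead(D) = 4x⁶ ÷ x = 4x⁵. Subtract (4x⁵)·D = 4x⁶ − 20x⁵. Remainder: −5x⁵ + 27x⁴ − 8x³ − 9x² − 4x − 8.
Step 3: lead(−5x⁵ + 27x⁴ − 8x³ − 9x² − 4x − 8) ÷ lead(D) = −5x⁵ ÷ x = −5x⁴. Subtract (−5x⁴)·D = −5x⁵ + 25x⁴. Remainder: 2x⁴ − 8x³ − 9x² − 4x − 8.
Step 4: lead(2x⁴ − 8x³ − 9x² − 4x − 8) ÷ lead(D) = 2x⁴ ÷ x = 2x³. Subtract (2x³)·D = 2x⁴ − 10x³. Remainder: 2x³ − 9x² − 4x − 8.
Step 5: lead(2x³ − 9x² − 4x − 8) ÷ lead(D) = 2x³ ÷ x = 2x². Subtract (2x²)·D = 2x³ − 10x². Remainder: x² − 4x − 8.
Step 6: lead(x² − 4x − 8) ÷ lead(D) = x² ÷ x = x. Subtract (x)·D = x² − 5x. Remainder: x − 8.
Step 7: lead(x − 8) ÷ lead(D) = x ÷ x = 1. Subtract (1)·D = x − 5. Remainder: −3.

R(x) = −3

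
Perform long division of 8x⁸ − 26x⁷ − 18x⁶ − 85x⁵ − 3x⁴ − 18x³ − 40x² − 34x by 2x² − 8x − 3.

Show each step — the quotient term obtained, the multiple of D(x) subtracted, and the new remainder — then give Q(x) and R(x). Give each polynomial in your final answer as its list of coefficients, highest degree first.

Q = [4, 3, 9, -2, 4, 4, 2]; R = [-6, 6]

Step 1: lead(8x⁸ − 26x⁷ − 18x⁶ − 85x⁵ − 3x⁴ − 18x³ − 40x² − 34x) ÷ lead(D) = 8x⁸ ÷ 2x² = 4x⁶. Subtract (4x⁶)·D = 8x⁸ − 32x⁷ − 12x⁶. Remainder: 6x⁷ − 6x⁶ − 85x⁵ − 3x⁴ − 18x³ − 40x² − 34x.
Step 2: lead(6x⁷ − 6x⁶ − 85x⁵ − 3x⁴ − 18x³ − 40x² − 34x) ÷ lead(D) = 6x⁷ ÷ 2x² = 3x⁵. Subtract (3x⁵)·D = 6x⁷ − 24x⁶ − 9x⁵. Remainder: 18x⁶ − 76x⁵ − 3x⁴ − 18x³ − 40x² − 34x.
Step 3: lead(18x⁶ − 76x⁵ − 3x⁴ − 18x³ − 40x² − 34x) ÷ lead(D) = 18x⁶ ÷ 2x² = 9x⁴. Subtract (9x⁴)·D = 18x⁶ − 72x⁵ − 27x⁴. Remainder: −4x⁵ + 24x⁴ − 18x³ − 40x² − 34x.
Step 4: lead(−4x⁵ + 24x⁴ − 18x³ − 40x² − 34x) ÷ lead(D) = −4x⁵ ÷ 2x² = −2x³. Subtract (−2x³)·D = −4x⁵ + 16x⁴ + 6x³. Remainder: 8x⁴ − 24x³ − 40x² − 34x.
Step 5: lead(8x⁴ − 24x³ − 40x² − 34x) ÷ lead(D) = 8x⁴ ÷ 2x² = 4x². Subtract (4x²)·D = 8x⁴ − 32x³ − 12x². Remainder: 8x³ − 28x² − 34x.
Step 6: lead(8x³ − 28x² − 34x) ÷ lead(D) = 8x³ ÷ 2x² = 4x. Subtract (4x)·D = 8x³ − 32x² − 12x. Remainder: 4x² − 22x.
Step 7: lead(4x² − 22x) ÷ lead(D) = 4x² ÷ 2x² = 2. Subtract (2)·D = 4x² − 16x − 6. Remainder: −6x + 6.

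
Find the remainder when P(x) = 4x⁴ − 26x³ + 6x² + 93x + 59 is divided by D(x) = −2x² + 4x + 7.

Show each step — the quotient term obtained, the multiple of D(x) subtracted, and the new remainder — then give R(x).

Step 1: lead(4x⁴ − 26x³ + 6x² + 93x + 59) ÷ lead(D) = 4x⁴ ÷ −2x² = −2x². Subtract (−2x²)·D = 4x⁴ − 8x³ − 14x². Remainder: −18x³ + 20x² + 93x + 59.
Step 2: lead(−18x³ + 20x² + 93x + 59) ÷ lead(D) = −18x³ ÷ −2x² = 9x. Subtract (9x)·D = −18x³ + 36x² + 63x. Remainder: −16x² + 30x + 59.
Step 3: lead(−16x² + 30x + 59) ÷ lead(D) = −16x² ÷ −2x² = 8. Subtract (8)·D = −16x² + 32x + 56. Remainder: −2x + 3.

R(x) = −2x + 3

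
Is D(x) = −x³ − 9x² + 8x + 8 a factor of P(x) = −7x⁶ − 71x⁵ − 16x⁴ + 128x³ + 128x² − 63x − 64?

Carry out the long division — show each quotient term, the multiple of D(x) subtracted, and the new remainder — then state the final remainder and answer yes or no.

R(x) = −8x² + x, so D(x) is not a factor of P(x). no

Step 1: lead(−7x⁶ − 71x⁵ − 16x⁴ + 128x³ + 128x² − 63x − 64) ÷ lead(D) = −7x⁶ ÷ −x³ = 7x³. Subtract (7x³)·D = −7x⁶ − 63x⁵ + 56x⁴ + 56x³. Remainder: −8x⁵ − 72x⁴ + 72x³ + 128x² − 63x − 64.
Step 2: lead(−8x⁵ − 72x⁴ + 72x³ + 128x² − 63x − 64) ÷ lead(D) = −8x⁵ ÷ −x³ = 8x². Subtract (8x²)·D = −8x⁵ − 72x⁴ + 64x³ + 64x². Remainder: 8x³ + 64x² − 63x − 64.
Step 3: lead(8x³ + 64x² − 63x − 64) ÷ lead(D) = 8x³ ÷ −x³ = −8. Subtract (−8)·D = 8x³ + 72x² − 64x − 64. Remainder: −8x² + x.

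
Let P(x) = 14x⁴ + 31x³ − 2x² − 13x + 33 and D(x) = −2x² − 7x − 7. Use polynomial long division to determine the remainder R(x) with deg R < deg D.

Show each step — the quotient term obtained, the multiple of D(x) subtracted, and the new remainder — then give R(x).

R(x) = 8x − 9

Step 1: lead(14x⁴ + 31x³ − 2x² − 13x + 33) ÷ lead(D) = 14x⁴ ÷ −2x² = −7x². Subtract (−7x²)·D = 14x⁴ + 49x³ + 49x². Remainder: −18x³ − 51x² − 13x + 33.
Step 2: lead(−18x³ − 51x² − 13x + 33) ÷ lead(D) = −18x³ ÷ −2x² = 9x. Subtract (9x)·D = −18x³ − 63x² − 63x. Remainder: 12x² + 50x + 33.
Step 3: lead(12x² + 50x + 33) ÷ lead(D) = 12x² ÷ −2x² = −6. Subtract (−6)·D = 12x² + 42x + 42. Remainder: 8x − 9.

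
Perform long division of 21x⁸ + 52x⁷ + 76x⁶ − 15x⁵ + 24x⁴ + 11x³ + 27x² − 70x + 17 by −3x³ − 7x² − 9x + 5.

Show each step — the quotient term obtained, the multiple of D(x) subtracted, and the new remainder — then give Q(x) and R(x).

Step 1: lead(21x⁸ + 52x⁷ + 76x⁶ − 15x⁵ + 24x⁴ + 11x³ + 27x² − 70x + 17) ÷ lead(D) = 21x⁸ ÷ −3x³ = −7x⁵. Subtract (−7x⁵)·D = 21x⁸ + 49x⁷ + 63x⁶ − 35x⁵. Remainder: 3x⁷ + 13x⁶ + 20x⁵ + 24x⁴ + 11x³ + 27x² − 70x + 17.
Step 2: lead(3x⁷ + 13x⁶ + 20x⁵ + 24x⁴ + 11x³ + 27x² − 70x + 17) ÷ lead(D) = 3x⁷ ÷ −3x³ = −x⁴. Subtract (−x⁴)·D = 3x⁷ + 7x⁶ + 9x⁵ − 5x⁴. Remainder: 6x⁶ + 11x⁵ + 29x⁴ + 11x³ + 27x² − 70x + 17.
Step 3: lead(6x⁶ + 11x⁵ + 29x⁴ + 11x³ + 27x² − 70x + 17) ÷ lead(D) = 6x⁶ ÷ −3x³ = −2x³. Subtract (−2x³)·D = 6x⁶ + 14x⁵ + 18x⁴ − 10x³. Remainder: −3x⁵ + 11x⁴ + 21x³ + 27x² − 70x + 17.
Step 4: lead(−3x⁵ + 11x⁴ + 21x³ + 27x² − 70x + 17) ÷ lead(D) = −3x⁵ ÷ −3x³ = x². Subtract (x²)·D = −3x⁵ − 7x⁴ − 9x³ + 5x². Remainder: 18x⁴ + 30x³ + 22x² − 70x + 17.
Step 5: lead(18x⁴ + 30x³ + 22x² − 70x + 17) ÷ lead(D) = 18x⁴ ÷ −3x³ = −6x. Subtract (−6x)·D = 18x⁴ + 42x³ + 54x² − 30x. Remainder: −12x³ − 32x² − 40x + 17.
Step 6: lead(−12x³ − 32x² − 40x + 17) ÷ lead(D) = −12x³ ÷ −3x³ = 4. Subtract (4)·D = −12x³ − 28x² − 36x + 20. Remainder: −4x² − 4x − 3.

Q(x) = −7x⁵ − x⁴ − 2x³ + x² − 6x + 4; R(x) = −4x² − 4x − 3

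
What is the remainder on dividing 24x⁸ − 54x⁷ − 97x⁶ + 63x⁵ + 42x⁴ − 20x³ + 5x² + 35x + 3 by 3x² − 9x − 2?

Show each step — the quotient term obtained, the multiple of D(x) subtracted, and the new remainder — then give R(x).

R(x) = 4x − 3

Step 1: lead(24x⁸ − 54x⁷ − 97x⁶ + 63x⁵ + 42x⁴ − 20x³ + 5x² + 35x + 3) ÷ lead(D) = 24x⁸ ÷ 3x² = 8x⁶. Subtract (8x⁶)·D = 24x⁸ − 72x⁷ − 16x⁶. Remainder: 18x⁷ − 81x⁶ + 63x⁵ + 42x⁴ − 20x³ + 5x² + 35x + 3.
Step 2: lead(18x⁷ − 81x⁶ + 63x⁵ + 42x⁴ − 20x³ + 5x² + 35x + 3) ÷ lead(D) = 18x⁷ ÷ 3x² = 6x⁵. Subtract (6x⁵)·D = 18x⁷ − 54x⁶ − 12x⁵. Remainder: −27x⁶ + 75x⁵ + 42x⁴ − 20x³ + 5x² + 35x + 3.
Step 3: lead(−27x⁶ + 75x⁵ + 42x⁴ − 20x³ + 5x² + 35x + 3) ÷ lead(D) = −27x⁶ ÷ 3x² = −9x⁴. Subtract (−9x⁴)·D = −27x⁶ + 81x⁵ + 18x⁴. Remainder: −6x⁵ + 24x⁴ − 20x³ + 5x² + 35x + 3.
Step 4: lead(−6x⁵ + 24x⁴ − 20x³ + 5x² + 35x + 3) ÷ lead(D) = −6x⁵ ÷ 3x² = −2x³. Subtract (−2x³)·D = −6x⁵ + 18x⁴ + 4x³. Remainder: 6x⁴ − 24x³ + 5x² + 35x + 3.
Step 5: lead(6x⁴ − 24x³ + 5x² + 35x + 3) ÷ lead(D) = 6x⁴ ÷ 3x² = 2x². Subtract (2x²)·D = 6x⁴ − 18x³ − 4x². Remainder: −6x³ + 9x² + 35x + 3.
Step 6: lead(−6x³ + 9x² + 35x + 3) ÷ lead(D) = −6x³ ÷ 3x² = −2x. Subtract (−2x)·D = −6x³ + 18x² + 4x. Remainder: −9x² + 31x + 3.
Step 7: lead(−9x² + 31x + 3) ÷ lead(D) = −9x² ÷ 3x² = −3. Subtract (−3)·D = −9x² + 27x + 6. Remainder: 4x − 3.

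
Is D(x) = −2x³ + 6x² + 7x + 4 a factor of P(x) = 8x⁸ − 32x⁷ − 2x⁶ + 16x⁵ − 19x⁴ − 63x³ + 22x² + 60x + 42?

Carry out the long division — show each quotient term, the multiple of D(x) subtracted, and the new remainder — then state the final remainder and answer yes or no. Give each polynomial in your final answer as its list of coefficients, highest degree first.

R = [-5, 1, 6], so D(x) is not a factor of P(x). no

Step 1: lead(8x⁸ − 32x⁷ − 2x⁶ + 16x⁵ − 19x⁴ − 63x³ + 22x² + 60x + 42) ÷ lead(D) = 8x⁸ ÷ −2x³ = −4x⁵. Subtract (−4x⁵)·D = 8x⁸ − 24x⁷ − 28x⁶ − 16x⁵. Remainder: −8x⁷ + 26x⁶ + 32x⁵ − 19x⁴ − 63x³ + 22x² + 60x + 42.
Step 2: lead(−8x⁷ + 26x⁶ + 32x⁵ − 19x⁴ − 63x³ + 22x² + 60x + 42) ÷ lead(D) = −8x⁷ ÷ −2x³ = 4x⁴. Subtract (4x⁴)·D = −8x⁷ + 24x⁶ + 28x⁵ + 16x⁴. Remainder: 2x⁶ + 4x⁵ − 35x⁴ − 63x³ + 22x² + 60x + 42.
Step 3: lead(2x⁶ + 4x⁵ − 35x⁴ − 63x³ + 22x² + 60x + 42) ÷ lead(D) = 2x⁶ ÷ −2x³ = −x³. Subtract (−x³)·D = 2x⁶ − 6x⁵ − 7x⁴ − 4x³. Remainder: 10x⁵ − 28x⁴ − 59x³ + 22x² + 60x + 42.
Step 4: lead(10x⁵ − 28x⁴ − 59x³ + 22x² + 60x + 42) ÷ lead(D) = 10x⁵ ÷ −2x³ = −5x². Subtract (−5x²)·D = 10x⁵ − 30x⁴ − 35x³ − 20x². Remainder: 2x⁴ − 24x³ + 42x² + 60x + 42.
Step 5: lead(2x⁴ − 24x³ + 42x² + 60x + 42) ÷ lead(D) = 2x⁴ ÷ −2x³ = −x. Subtract (−x)·D = 2x⁴ − 6x³ − 7x² − 4x. Remainder: −18x³ + 49x² + 64x + 42.
Step 6: lead(−18x³ + 49x² + 64x + 42) ÷ lead(D) = −18x³ ÷ −2x³ = 9. Subtract (9)·D = −18x³ + 54x² + 63x + 36. Remainder: −5x² + x + 6.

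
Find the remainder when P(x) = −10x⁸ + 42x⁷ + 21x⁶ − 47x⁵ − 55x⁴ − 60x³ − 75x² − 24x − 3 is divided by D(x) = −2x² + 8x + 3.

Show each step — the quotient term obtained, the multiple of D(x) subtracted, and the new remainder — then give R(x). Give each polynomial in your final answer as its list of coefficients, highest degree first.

Step 1: lead(−10x⁸ + 42x⁷ + 21x⁶ − 47x⁵ − 55x⁴ − 60x³ − 75x² − 24x − 3) ÷ lead(D) = −10x⁸ ÷ −2x² = 5x⁶. Subtract (5x⁶)·D = −10x⁸ + 40x⁷ + 15x⁶. Remainder: 2x⁷ + 6x⁶ − 47x⁵ − 55x⁴ − 60x³ − 75x² − 24x − 3.
Step 2: lead(2x⁷ + 6x⁶ − 47x⁵ − 55x⁴ − 60x³ − 75x² − 24x − 3) ÷ lead(D) = 2x⁷ ÷ −2x² = −x⁵. Subtract (−x⁵)·D = 2x⁷ − 8x⁶ − 3x⁵. Remainder: 14x⁶ − 44x⁵ − 55x⁴ − 60x³ − 75x² − 24x − 3.
Step 3: lead(14x⁶ − 44x⁵ − 55x⁴ − 60x³ − 75x² − 24x − 3) ÷ lead(D) = 14x⁶ ÷ −2x² = −7x⁴. Subtract (−7x⁴)·D = 14x⁶ − 56x⁵ − 21x⁴. Remainder: 12x⁵ − 34x⁴ − 60x³ − 75x² − 24x − 3.
Step 4: lead(12x⁵ − 34x⁴ − 60x³ − 75x² − 24x − 3) ÷ lead(D) = 12x⁵ ÷ −2x² = −6x³. Subtract (−6x³)·D = 12x⁵ − 48x⁴ − 18x³. Remainder: 14x⁴ − 42x³ − 75x² − 24x − 3.
Step 5: lead(14x⁴ − 42x³ − 75x² − 24x − 3) ÷ lead(D) = 14x⁴ ÷ −2x² = −7x². Subtract (−7x²)·D = 14x⁴ − 56x³ − 21x². Remainder: 14x³ − 54x² − 24x − 3.
Step 6: lead(14x³ − 54x² − 24x − 3) ÷ lead(D) = 14x³ ÷ −2x² = −7x. Subtract (−7x)·D = 14x³ − 56x² − 21x. Remainder: 2x² − 3x − 3.
Step 7: lead(2x² − 3x − 3) ÷ lead(D) = 2x² ÷ −2x² = −1. Subtract (−1)·D = 2x² − 8x − 3. Remainder: 5x.

R = [5, 0]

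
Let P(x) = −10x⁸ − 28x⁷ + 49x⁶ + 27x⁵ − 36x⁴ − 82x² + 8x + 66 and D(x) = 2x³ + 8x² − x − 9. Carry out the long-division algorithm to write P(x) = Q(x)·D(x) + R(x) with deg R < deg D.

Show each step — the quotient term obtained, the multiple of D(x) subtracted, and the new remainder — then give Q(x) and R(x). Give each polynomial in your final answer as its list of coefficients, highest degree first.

Q = [-5, 6, -2, 2, 0, -8]; R = [-6]

Step 1: lead(−10x⁸ − 28x⁷ + 49x⁶ + 27x⁵ − 36x⁴ − 82x² + 8x + 66) ÷ lead(D) = −10x⁸ ÷ 2x³ = −5x⁵. Subtract (−5x⁵)·D = −10x⁸ − 40x⁷ + 5x⁶ + 45x⁵. Remainder: 12x⁷ + 44x⁶ − 18x⁵ − 36x⁴ − 82x² + 8x + 66.
Step 2: lead(12x⁷ + 44x⁶ − 18x⁵ − 36x⁴ − 82x² + 8x + 66) ÷ lead(D) = 12x⁷ ÷ 2x³ = 6x⁴. Subtract (6x⁴)·D = 12x⁷ + 48x⁶ − 6x⁵ − 54x⁴. Remainder: −4x⁶ − 12x⁵ + 18x⁴ − 82x² + 8x + 66.
Step 3: lead(−4x⁶ − 12x⁵ + 18x⁴ − 82x² + 8x + 66) ÷ lead(D) = −4x⁶ ÷ 2x³ = −2x³. Subtract (−2x³)·D = −4x⁶ − 16x⁵ + 2x⁴ + 18x³. Remainder: 4x⁵ + 16x⁴ − 18x³ − 82x² + 8x + 66.
Step 4: lead(4x⁵ + 16x⁴ − 18x³ − 82x² + 8x + 66) ÷ lead(D) = 4x⁵ ÷ 2x³ = 2x². Subtract (2x²)·D = 4x⁵ + 16x⁴ − 2x³ − 18x². Remainder: −16x³ − 64x² + 8x + 66.
Step 5: lead(−16x³ − 64x² + 8x + 66) ÷ lead(D) = −16x³ ÷ 2x³ = −8. Subtract (−8)·D = −16x³ − 64x² + 8x + 72. Remainder: −6.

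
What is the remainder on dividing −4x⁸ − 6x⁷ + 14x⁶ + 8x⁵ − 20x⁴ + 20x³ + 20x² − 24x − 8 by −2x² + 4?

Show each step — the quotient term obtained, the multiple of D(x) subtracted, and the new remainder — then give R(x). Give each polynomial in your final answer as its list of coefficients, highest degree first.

Step 1: lead(−4x⁸ − 6x⁷ + 14x⁶ + 8x⁵ − 20x⁴ + 20x³ + 20x² − 24x − 8) ÷ lead(D) = −4x⁸ ÷ −2x² = 2x⁶. Subtract (2x⁶)·D = −4x⁸ + 8x⁶. Remainder: −6x⁷ + 6x⁶ + 8x⁵ − 20x⁴ + 20x³ + 20x² − 24x − 8.
Step 2: lead(−6x⁷ + 6x⁶ + 8x⁵ − 20x⁴ + 20x³ + 20x² − 24x − 8) ÷ lead(D) = −6x⁷ ÷ −2x² = 3x⁵. Subtract (3x⁵)·D = −6x⁷ + 12x⁵. Remainder: 6x⁶ − 4x⁵ − 20x⁴ + 20x³ + 20x² − 24x − 8.
Step 3: lead(6x⁶ − 4x⁵ − 20x⁴ + 20x³ + 20x² − 24x − 8) ÷ lead(D) = 6x⁶ ÷ −2x² = −3x⁴. Subtract (−3x⁴)·D = 6x⁶ − 12x⁴. Remainder: −4x⁵ − 8x⁴ + 20x³ + 20x² − 24x − 8.
Step 4: lead(−4x⁵ − 8x⁴ + 20x³ + 20x² − 24x − 8) ÷ lead(D) = −4x⁵ ÷ −2x² = 2x³. Subtract (2x³)·D = −4x⁵ + 8x³. Remainder: −8x⁴ + 12x³ + 20x² − 24x − 8.
Step 5: lead(−8x⁴ + 12x³ + 20x² − 24x − 8) ÷ lead(D) = −8x⁴ ÷ −2x² = 4x². Subtract (4x²)·D = −8x⁴ + 16x². Remainder: 12x³ + 4x² − 24x − 8.
Step 6: lead(12x³ + 4x² − 24x − 8) ÷ lead(D) = 12x³ ÷ −2x² = −6x. Subtract (−6x)·D = 12x³ − 24x. Remainder: 4x² − 8.
Step 7: lead(4x² − 8) ÷ lead(D) = 4x² ÷ −2x² = −2. Subtract (−2)·D = 4x² − 8. Remainder: 0.

R = [0]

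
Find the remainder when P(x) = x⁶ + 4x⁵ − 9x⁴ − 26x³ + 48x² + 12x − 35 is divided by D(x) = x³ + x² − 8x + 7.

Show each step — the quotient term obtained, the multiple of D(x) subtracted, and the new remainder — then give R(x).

Step 1: lead(x⁶ + 4x⁵ − 9x⁴ − 26x³ + 48x² + 12x − 35) ÷ lead(D) = x⁶ ÷ x³ = x³. Subtract (x³)·D = x⁶ + x⁵ − 8x⁴ + 7x³. Remainder: 3x⁵ − x⁴ − 33x³ + 48x² + 12x − 35.
Step 2: lead(3x⁵ − x⁴ − 33x³ + 48x² + 12x − 35) ÷ lead(D) = 3x⁵ ÷ x³ = 3x². Subtract (3x²)·D = 3x⁵ + 3x⁴ − 24x³ + 21x². Remainder: −4x⁴ − 9x³ + 27x² + 12x − 35.
Step 3: lead(−4x⁴ − 9x³ + 27x² + 12x − 35) ÷ lead(D) = −4x⁴ ÷ x³ = −4x. Subtract (−4x)·D = −4x⁴ − 4x³ + 32x² − 28x. Remainder: −5x³ − 5x² + 40x − 35.
Step 4: lead(−5x³ − 5x² + 40x − 35) ÷ lead(D) = −5x³ ÷ x³ = −5. Subtract (−5)·D = −5x³ − 5x² + 40x − 35. Remainder: 0.

R(x) = 0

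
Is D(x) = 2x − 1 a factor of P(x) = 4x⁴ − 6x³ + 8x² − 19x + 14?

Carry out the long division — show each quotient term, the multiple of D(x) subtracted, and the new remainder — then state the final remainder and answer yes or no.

R(x) = 6, so D(x) is not a factor of P(x). no

Step 1: lead(4x⁴ − 6x³ + 8x² − 19x + 14) ÷ lead(D) = 4x⁴ ÷ 2x = 2x³. Subtract (2x³)·D = 4x⁴ − 2x³. Remainder: −4x³ + 8x² − 19x + 14.
Step 2: lead(−4x³ + 8x² − 19x + 14) ÷ lead(D) = −4x³ ÷ 2x = −2x². Subtract (−2x²)·D = −4x³ + 2x². Remainder: 6x² − 19x + 14.
Step 3: lead(6x² − 19x + 14) ÷ lead(D) = 6x² ÷ 2x = 3x. Subtract (3x)·D = 6x² − 3x. Remainder: −16x + 14.
Step 4: lead(−16x + 14) ÷ lead(D) = −16x ÷ 2x = −8. Subtract (−8)·D = −16x + 8. Remainder: 6.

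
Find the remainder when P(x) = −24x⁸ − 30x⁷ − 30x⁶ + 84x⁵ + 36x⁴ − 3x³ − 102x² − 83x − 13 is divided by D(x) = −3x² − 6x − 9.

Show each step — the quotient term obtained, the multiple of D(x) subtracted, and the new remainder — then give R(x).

Step 1: lead(−24x⁸ − 30x⁷ − 30x⁶ + 84x⁵ + 36x⁴ − 3x³ − 102x² − 83x − 13) ÷ lead(D) = −24x⁸ ÷ −3x² = 8x⁶. Subtract (8x⁶)·D = −24x⁸ − 48x⁷ − 72x⁶. Remainder: 18x⁷ + 42x⁶ + 84x⁵ + 36x⁴ − 3x³ − 102x² − 83x − 13.
Step 2: lead(18x⁷ + 42x⁶ + 84x⁵ + 36x⁴ − 3x³ − 102x² − 83x − 13) ÷ lead(D) = 18x⁷ ÷ −3x² = −6x⁵. Subtract (−6x⁵)·D = 18x⁷ + 36x⁶ + 54x⁵. Remainder: 6x⁶ + 30x⁵ + 36x⁴ − 3x³ − 102x² − 83x − 13.
Step 3: lead(6x⁶ + 30x⁵ + 36x⁴ − 3x³ − 102x² − 83x − 13) ÷ lead(D) = 6x⁶ ÷ −3x² = −2x⁴. Subtract (−2x⁴)·D = 6x⁶ + 12x⁵ + 18x⁴. Remainder: 18x⁵ + 18x⁴ − 3x³ − 102x² − 83x − 13.
Step 4: lead(18x⁵ + 18x⁴ − 3x³ − 102x² − 83x − 13) ÷ lead(D) = 18x⁵ ÷ −3x² = −6x³. Subtract (−6x³)·D = 18x⁵ + 36x⁴ + 54x³. Remainder: −18x⁴ − 57x³ − 102x² − 83x − 13.
Step 5: lead(−18x⁴ − 57x³ − 102x² − 83x − 13) ÷ lead(D) = −18x⁴ ÷ −3x² = 6x². Subtract (6x²)·D = −18x⁴ − 36x³ − 54x². Remainder: −21x³ − 48x² − 83x − 13.
Step 6: lead(−21x³ − 48x² − 83x − 13) ÷ lead(D) = −21x³ ÷ −3x² = 7x. Subtract (7x)·D = −21x³ − 42x² − 63x. Remainder: −6x² − 20x − 13.
Step 7: lead(−6x² − 20x − 13) ÷ lead(D) = −6x² ÷ −3x² = 2. Subtract (2)·D = −6x² − 12x − 18. Remainder: −8x + 5.

R(x) = −8x + 5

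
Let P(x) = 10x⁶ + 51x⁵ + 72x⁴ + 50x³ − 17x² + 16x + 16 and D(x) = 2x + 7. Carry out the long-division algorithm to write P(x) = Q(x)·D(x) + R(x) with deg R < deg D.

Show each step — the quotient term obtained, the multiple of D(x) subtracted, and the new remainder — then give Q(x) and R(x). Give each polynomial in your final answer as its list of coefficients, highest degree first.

Q = [5, 8, 8, -3, 2, 1]; R = [9]

Step 1: lead(10x⁶ + 51x⁵ + 72x⁴ + 50x³ − 17x² + 16x + 16) ÷ lead(D) = 10x⁶ ÷ 2x = 5x⁵. Subtract (5x⁵)·D = 10x⁶ + 35x⁵. Remainder: 16x⁵ + 72x⁴ + 50x³ − 17x² + 16x + 16.
Step 2: lead(16x⁵ + 72x⁴ + 50x³ − 17x² + 16x + 16) ÷ lead(D) = 16x⁵ ÷ 2x = 8x⁴. Subtract (8x⁴)·D = 16x⁵ + 56x⁴. Remainder: 16x⁴ + 50x³ − 17x² + 16x + 16.
Step 3: lead(16x⁴ + 50x³ − 17x² + 16x + 16) ÷ lead(D) = 16x⁴ ÷ 2x = 8x³. Subtract (8x³)·D = 16x⁴ + 56x³. Remainder: −6x³ − 17x² + 16x + 16.
Step 4: lead(−6x³ − 17x² + 16x + 16) ÷ lead(D) = −6x³ ÷ 2x = −3x². Subtract (−3x²)·D = −6x³ − 21x². Remainder: 4x² + 16x + 16.
Step 5: lead(4x² + 16x + 16) ÷ lead(D) = 4x² ÷ 2x = 2x. Subtract (2x)·D = 4x² + 14x. Remainder: 2x + 16.
Step 6: lead(2x + 16) ÷ lead(D) = 2x ÷ 2x = 1. Subtract (1)·D = 2x + 7. Remainder: 9.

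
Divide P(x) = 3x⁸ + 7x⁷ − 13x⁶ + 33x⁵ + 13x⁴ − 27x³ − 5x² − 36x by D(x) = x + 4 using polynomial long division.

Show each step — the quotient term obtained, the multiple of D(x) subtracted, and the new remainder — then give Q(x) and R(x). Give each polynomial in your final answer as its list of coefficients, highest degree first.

Step 1: lead(3x⁸ + 7x⁷ − 13x⁶ + 33x⁵ + 13x⁴ − 27x³ − 5x² − 36x) ÷ lead(D) = 3x⁸ ÷ x = 3x⁷. Subtract (3x⁷)·D = 3x⁸ + 12x⁷. Remainder: −5x⁷ − 13x⁶ + 33x⁵ + 13x⁴ − 27x³ − 5x² − 36x.
Step 2: lead(−5x⁷ − 13x⁶ + 33x⁵ + 13x⁴ − 27x³ − 5x² − 36x) ÷ lead(D) = −5x⁷ ÷ x = −5x⁶. Subtract (−5x⁶)·D = −5x⁷ − 20x⁶. Remainder: 7x⁶ + 33x⁵ + 13x⁴ − 27x³ − 5x² − 36x.
Step 3: lead(7x⁶ + 33x⁵ + 13x⁴ − 27x³ − 5x² − 36x) ÷ lead(D) = 7x⁶ ÷ x = 7x⁵. Subtract (7x⁵)·D = 7x⁶ + 28x⁵. Remainder: 5x⁵ + 13x⁴ − 27x³ − 5x² − 36x.
Step 4: lead(5x⁵ + 13x⁴ − 27x³ − 5x² − 36x) ÷ lead(D) = 5x⁵ ÷ x = 5x⁴. Subtract (5x⁴)·D = 5x⁵ + 20x⁴. Remainder: −7x⁴ − 27x³ − 5x² − 36x.
Step 5: lead(−7x⁴ − 27x³ − 5x² − 36x) ÷ lead(D) = −7x⁴ ÷ x = −7x³. Subtract (−7x³)·D = −7x⁴ − 28x³. Remainder: x³ − 5x² − 36x.
Step 6: lead(x³ − 5x² − 36x) ÷ lead(D) = x³ ÷ x = x². Subtract (x²)·D = x³ + 4x². Remainder: −9x² − 36x.
Step 7: lead(−9x² − 36x) ÷ lead(D) = −9x² ÷ x = −9x. Subtract (−9x)·D = −9x² − 36x. Remainder: 0.

Q = [3, -5, 7, 5, -7, 1, -9, 0]; R = [0]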